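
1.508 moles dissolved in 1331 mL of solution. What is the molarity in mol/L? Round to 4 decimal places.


Convert volume to liters: V_L = V_mL / 1000.
V_L = 1331 / 1000 = 1.331 L
M = n / V_L = 1.508 / 1.331
M = 1.13298272 mol/L, rounded to 4 dp:

1.1330 mol/L


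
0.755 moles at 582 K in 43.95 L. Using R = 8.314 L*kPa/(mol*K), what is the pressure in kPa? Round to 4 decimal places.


PV = nRT, solve for P = nRT / V.
nRT = 0.755 * 8.314 * 582 = 3653.2547
P = 3653.2547 / 43.95
P = 83.12297383 kPa, rounded to 4 dp:

83.1230 kPa


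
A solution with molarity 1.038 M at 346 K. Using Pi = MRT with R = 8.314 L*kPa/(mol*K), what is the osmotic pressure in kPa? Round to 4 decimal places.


Osmotic pressure (van't Hoff): Pi = M*R*T.
RT = 8.314 * 346 = 2876.644
Pi = 1.038 * 2876.644
Pi = 2985.956472 kPa, rounded to 4 dp:

2985.9565 kPa


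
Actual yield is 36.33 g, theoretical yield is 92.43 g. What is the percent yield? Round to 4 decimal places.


% yield = 100 * actual / theoretical
% yield = 100 * 36.33 / 92.43
% yield = 39.30542032 %, rounded to 4 dp:

39.3054 %


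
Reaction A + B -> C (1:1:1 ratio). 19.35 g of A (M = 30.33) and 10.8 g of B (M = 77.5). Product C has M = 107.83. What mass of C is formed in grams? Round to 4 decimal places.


Find moles of each reactant; the smaller value is the limiting reagent in a 1:1:1 reaction, so moles_C equals moles of the limiter.
n_A = mass_A / M_A = 19.35 / 30.33 = 0.637982 mol
n_B = mass_B / M_B = 10.8 / 77.5 = 0.139355 mol
Limiting reagent: B (smaller), n_limiting = 0.139355 mol
mass_C = n_limiting * M_C = 0.139355 * 107.83
mass_C = 15.02664965 g, rounded to 4 dp:

15.0266 g


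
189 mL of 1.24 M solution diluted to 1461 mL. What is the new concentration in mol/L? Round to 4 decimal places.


Dilution: M1*V1 = M2*V2, solve for M2.
M2 = M1*V1 / V2
M2 = 1.24 * 189 / 1461
M2 = 234.36 / 1461
M2 = 0.16041068 mol/L, rounded to 4 dp:

0.1604 mol/L


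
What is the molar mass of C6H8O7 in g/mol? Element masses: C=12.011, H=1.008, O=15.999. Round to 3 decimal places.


M = sum(count * atomic_mass) over atoms.
M = 6*12.011 + 8*1.008 + 7*15.999
M = 72.066 + 8.064 + 111.993
M = 192.123 g/mol, rounded to 3 dp:

192.123 g/mol


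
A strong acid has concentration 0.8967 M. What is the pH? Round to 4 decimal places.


A strong acid dissociates completely, so [H+] equals the given concentration.
pH = -log10([H+]) = -log10(0.8967)
pH = 0.04735283, rounded to 4 dp:

0.0474


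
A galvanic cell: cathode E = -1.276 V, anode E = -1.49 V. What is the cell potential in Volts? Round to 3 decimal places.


Standard cell potential: E_cell = E_cathode - E_anode.
E_cell = -1.276 - (-1.49)
E_cell = 0.214 V, rounded to 3 dp:

0.214 V


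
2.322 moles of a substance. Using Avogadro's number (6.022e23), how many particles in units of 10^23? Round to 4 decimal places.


N = n * NA, then divide by 1e23 for the requested units.
N / 1e23 = n * 6.022
N / 1e23 = 2.322 * 6.022
N / 1e23 = 13.983084, rounded to 4 dp:

13.9831


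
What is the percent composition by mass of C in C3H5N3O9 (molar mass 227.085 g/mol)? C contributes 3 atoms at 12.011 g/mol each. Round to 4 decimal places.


pct = 100 * (n_elem * M_elem) / M_total
mass_contribution = 3 * 12.011 = 36.033 g/mol
pct = 100 * 36.033 / 227.085
pct = 15.86762666 %, rounded to 4 dp:

15.8676 %


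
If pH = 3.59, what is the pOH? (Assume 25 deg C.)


At 25 deg C, pH + pOH = 14.
pOH = 14 - pH = 14 - 3.59
pOH = 10.41:

10.41


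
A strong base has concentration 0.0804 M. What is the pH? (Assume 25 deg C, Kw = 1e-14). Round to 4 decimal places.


A strong base dissociates completely, so [OH-] equals the given concentration.
pOH = -log10([OH-]) = -log10(0.0804) = 1.094744
pH = 14 - pOH = 14 - 1.094744
pH = 12.905256, rounded to 4 dp:

12.9053


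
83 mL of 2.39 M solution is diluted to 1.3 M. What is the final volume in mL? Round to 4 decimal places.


Dilution: M1*V1 = M2*V2, solve for V2.
V2 = M1*V1 / M2
V2 = 2.39 * 83 / 1.3
V2 = 198.37 / 1.3
V2 = 152.59230769 mL, rounded to 4 dp:

152.5923 mL


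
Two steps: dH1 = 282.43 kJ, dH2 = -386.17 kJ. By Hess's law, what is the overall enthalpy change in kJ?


Hess's law: enthalpy is a state function, so add the step enthalpies.
dH_total = dH1 + dH2 = 282.43 + (-386.17)
dH_total = -103.74 kJ:

-103.74 kJ


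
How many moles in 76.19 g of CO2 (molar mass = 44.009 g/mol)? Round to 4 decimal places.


n = mass / M
n = 76.19 / 44.009
n = 1.73123679 mol, rounded to 4 dp:

1.7312 mol


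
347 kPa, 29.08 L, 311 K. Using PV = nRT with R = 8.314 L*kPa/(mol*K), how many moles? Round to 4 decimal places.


PV = nRT, solve for n = PV / (RT).
PV = 347 * 29.08 = 10090.76
RT = 8.314 * 311 = 2585.654
n = 10090.76 / 2585.654
n = 3.90259486 mol, rounded to 4 dp:

3.9026 mol


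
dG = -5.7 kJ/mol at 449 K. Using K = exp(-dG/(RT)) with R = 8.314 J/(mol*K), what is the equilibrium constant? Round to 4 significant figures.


dG is in kJ/mol; multiply by 1000 to match R in J/(mol*K).
RT = 8.314 * 449 = 3732.986 J/mol
exponent = -dG*1000 / (RT) = -(-5.7*1000) / 3732.986 = 1.52692777
K = exp(1.52692777)
K = 4.6040105, rounded to 4 significant figures:

4.604


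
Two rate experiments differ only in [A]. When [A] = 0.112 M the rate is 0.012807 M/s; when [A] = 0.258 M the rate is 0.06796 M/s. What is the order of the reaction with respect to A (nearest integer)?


Rate is proportional to [A]^n, so rate2/rate1 = ([A]2/[A]1)^n. Take logs to solve for n.
rate2/rate1 = 0.06796 / 0.012807 = 5.3065
[A]2/[A]1 = 0.258 / 0.112 = 2.3036
n = ln(5.3065) / ln(2.3036) = 2.0
Nearest integer order:

2


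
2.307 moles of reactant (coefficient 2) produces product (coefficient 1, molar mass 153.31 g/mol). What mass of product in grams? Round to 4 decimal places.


Use the coefficient ratio to convert reactant moles to product moles, then multiply by the product's molar mass.
moles_P = moles_R * (coeff_P / coeff_R) = 2.307 * (1/2) = 1.1535
mass_P = moles_P * M_P = 1.1535 * 153.31
mass_P = 176.843085 g, rounded to 4 dp:

176.8431 g


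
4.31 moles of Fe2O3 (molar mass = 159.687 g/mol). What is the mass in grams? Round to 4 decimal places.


mass = n * M
mass = 4.31 * 159.687
mass = 688.25097 g, rounded to 4 dp:

688.2510 g


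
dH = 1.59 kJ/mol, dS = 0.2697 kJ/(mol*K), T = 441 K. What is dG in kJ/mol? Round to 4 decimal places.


Gibbs: dG = dH - T*dS (consistent units, dS already in kJ/(mol*K)).
T*dS = 441 * 0.2697 = 118.9377
dG = 1.59 - (118.9377)
dG = -117.3477 kJ/mol, rounded to 4 dp:

-117.3477 kJ/mol


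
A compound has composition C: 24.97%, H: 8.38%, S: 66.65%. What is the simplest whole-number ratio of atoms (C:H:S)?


Assume 100 g of compound, divide each mass% by atomic mass to get moles, then normalize by the smallest to get a raw atom ratio.
Moles per 100 g: C: 24.97/12.011 = 2.0789, H: 8.38/1.008 = 8.3135, S: 66.65/32.065 = 2.0786
Raw ratio (divide by min = 2.0786): C: 1.0, H: 4.0, S: 1.0
Multiply by 1 to clear fractions: C: 1.0 ~= 1, H: 4.0 ~= 4, S: 1.0 ~= 1
Reduce by GCD to get the simplest whole-number ratio:

1:4:1


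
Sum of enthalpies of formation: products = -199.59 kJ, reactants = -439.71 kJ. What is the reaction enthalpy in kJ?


dH_rxn = sum(dH_f products) - sum(dH_f reactants)
dH_rxn = -199.59 - (-439.71)
dH_rxn = 240.12 kJ:

240.12 kJ


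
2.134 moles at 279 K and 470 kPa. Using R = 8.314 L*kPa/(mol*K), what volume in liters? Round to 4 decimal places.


PV = nRT, solve for V = nRT / P.
nRT = 2.134 * 8.314 * 279 = 4950.0392
V = 4950.0392 / 470
V = 10.5319983 L, rounded to 4 dp:

10.5320 L


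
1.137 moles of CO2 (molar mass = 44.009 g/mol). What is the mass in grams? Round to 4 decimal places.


mass = n * M
mass = 1.137 * 44.009
mass = 50.038233 g, rounded to 4 dp:

50.0382 g


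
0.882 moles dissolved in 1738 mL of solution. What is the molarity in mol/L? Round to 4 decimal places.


Convert volume to liters: V_L = V_mL / 1000.
V_L = 1738 / 1000 = 1.738 L
M = n / V_L = 0.882 / 1.738
M = 0.50747986 mol/L, rounded to 4 dp:

0.5075 mol/L


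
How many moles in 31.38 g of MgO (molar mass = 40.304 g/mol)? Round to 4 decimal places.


n = mass / M
n = 31.38 / 40.304
n = 0.77858277 mol, rounded to 4 dp:

0.7786 mol


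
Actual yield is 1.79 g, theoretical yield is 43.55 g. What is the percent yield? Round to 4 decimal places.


% yield = 100 * actual / theoretical
% yield = 100 * 1.79 / 43.55
% yield = 4.11021814 %, rounded to 4 dp:

4.1102 %


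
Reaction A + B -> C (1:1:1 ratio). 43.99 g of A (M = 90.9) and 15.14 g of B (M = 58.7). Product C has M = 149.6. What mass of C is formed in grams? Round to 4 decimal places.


Find moles of each reactant; the smaller value is the limiting reagent in a 1:1:1 reaction, so moles_C equals moles of the limiter.
n_A = mass_A / M_A = 43.99 / 90.9 = 0.483938 mol
n_B = mass_B / M_B = 15.14 / 58.7 = 0.257922 mol
Limiting reagent: B (smaller), n_limiting = 0.257922 mol
mass_C = n_limiting * M_C = 0.257922 * 149.6
mass_C = 38.5851312 g, rounded to 4 dp:

38.5851 g


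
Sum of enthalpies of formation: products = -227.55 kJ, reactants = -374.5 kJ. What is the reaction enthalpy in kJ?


dH_rxn = sum(dH_f products) - sum(dH_f reactants)
dH_rxn = -227.55 - (-374.5)
dH_rxn = 146.95 kJ:

146.95 kJ


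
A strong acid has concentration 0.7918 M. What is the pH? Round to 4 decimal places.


A strong acid dissociates completely, so [H+] equals the given concentration.
pH = -log10([H+]) = -log10(0.7918)
pH = 0.1013845, rounded to 4 dp:

0.1014


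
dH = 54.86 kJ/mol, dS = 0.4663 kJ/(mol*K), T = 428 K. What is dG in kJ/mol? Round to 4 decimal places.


Gibbs: dG = dH - T*dS (consistent units, dS already in kJ/(mol*K)).
T*dS = 428 * 0.4663 = 199.5764
dG = 54.86 - (199.5764)
dG = -144.7164 kJ/mol, rounded to 4 dp:

-144.7164 kJ/mol


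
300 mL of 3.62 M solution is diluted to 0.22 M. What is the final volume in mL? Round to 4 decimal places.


Dilution: M1*V1 = M2*V2, solve for V2.
V2 = M1*V1 / M2
V2 = 3.62 * 300 / 0.22
V2 = 1086.0 / 0.22
V2 = 4936.36363636 mL, rounded to 4 dp:

4936.3636 mL


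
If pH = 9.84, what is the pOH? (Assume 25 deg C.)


At 25 deg C, pH + pOH = 14.
pOH = 14 - pH = 14 - 9.84
pOH = 4.16:

4.16


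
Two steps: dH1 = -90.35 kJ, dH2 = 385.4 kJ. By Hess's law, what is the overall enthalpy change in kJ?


Hess's law: enthalpy is a state function, so add the step enthalpies.
dH_total = dH1 + dH2 = -90.35 + (385.4)
dH_total = 295.05 kJ:

295.05 kJ


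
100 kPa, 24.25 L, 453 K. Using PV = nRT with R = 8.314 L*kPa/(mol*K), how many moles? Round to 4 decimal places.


PV = nRT, solve for n = PV / (RT).
PV = 100 * 24.25 = 2425.0
RT = 8.314 * 453 = 3766.242
n = 2425.0 / 3766.242
n = 0.6438779 mol, rounded to 4 dp:

0.6439 mol


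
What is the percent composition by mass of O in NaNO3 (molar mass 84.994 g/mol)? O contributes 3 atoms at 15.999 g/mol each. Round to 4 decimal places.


pct = 100 * (n_elem * M_elem) / M_total
mass_contribution = 3 * 15.999 = 47.997 g/mol
pct = 100 * 47.997 / 84.994
pct = 56.47104501 %, rounded to 4 dp:

56.4710 %


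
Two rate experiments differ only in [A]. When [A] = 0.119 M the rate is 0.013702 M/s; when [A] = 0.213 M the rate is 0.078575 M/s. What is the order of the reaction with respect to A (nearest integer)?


Rate is proportional to [A]^n, so rate2/rate1 = ([A]2/[A]1)^n. Take logs to solve for n.
rate2/rate1 = 0.078575 / 0.013702 = 5.7346
[A]2/[A]1 = 0.213 / 0.119 = 1.7899
n = ln(5.7346) / ln(1.7899) = 3.0
Nearest integer order:

3


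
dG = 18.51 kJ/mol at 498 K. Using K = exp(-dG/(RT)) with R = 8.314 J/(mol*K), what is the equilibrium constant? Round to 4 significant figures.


dG is in kJ/mol; multiply by 1000 to match R in J/(mol*K).
RT = 8.314 * 498 = 4140.372 J/mol
exponent = -dG*1000 / (RT) = -(18.51*1000) / 4140.372 = -4.47061279
K = exp(-4.47061279)
K = 0.011440303, rounded to 4 significant figures:

0.01144


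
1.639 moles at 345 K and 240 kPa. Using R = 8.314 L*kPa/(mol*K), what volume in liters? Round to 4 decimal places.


PV = nRT, solve for V = nRT / P.
nRT = 1.639 * 8.314 * 345 = 4701.1929
V = 4701.1929 / 240
V = 19.58830375 L, rounded to 4 dp:

19.5883 L


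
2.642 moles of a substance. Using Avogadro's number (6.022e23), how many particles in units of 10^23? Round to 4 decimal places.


N = n * NA, then divide by 1e23 for the requested units.
N / 1e23 = n * 6.022
N / 1e23 = 2.642 * 6.022
N / 1e23 = 15.910124, rounded to 4 dp:

15.9101


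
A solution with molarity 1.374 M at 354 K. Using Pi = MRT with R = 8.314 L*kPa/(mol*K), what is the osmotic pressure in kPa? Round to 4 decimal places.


Osmotic pressure (van't Hoff): Pi = M*R*T.
RT = 8.314 * 354 = 2943.156
Pi = 1.374 * 2943.156
Pi = 4043.896344 kPa, rounded to 4 dp:

4043.8963 kPa


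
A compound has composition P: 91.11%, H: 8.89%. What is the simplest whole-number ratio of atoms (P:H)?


Assume 100 g of compound, divide each mass% by atomic mass to get moles, then normalize by the smallest to get a raw atom ratio.
Moles per 100 g: P: 91.11/30.974 = 2.9415, H: 8.89/1.008 = 8.8194
Raw ratio (divide by min = 2.9415): P: 1.0, H: 2.998
Multiply by 1 to clear fractions: P: 1.0 ~= 1, H: 2.998 ~= 3
Reduce by GCD to get the simplest whole-number ratio:

1:3


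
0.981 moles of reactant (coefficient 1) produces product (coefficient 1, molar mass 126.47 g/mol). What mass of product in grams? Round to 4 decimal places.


Use the coefficient ratio to convert reactant moles to product moles, then multiply by the product's molar mass.
moles_P = moles_R * (coeff_P / coeff_R) = 0.981 * (1/1) = 0.981
mass_P = moles_P * M_P = 0.981 * 126.47
mass_P = 124.06707 g, rounded to 4 dp:

124.0671 g


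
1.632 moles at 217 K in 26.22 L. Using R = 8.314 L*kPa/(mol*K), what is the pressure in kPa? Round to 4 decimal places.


PV = nRT, solve for P = nRT / V.
nRT = 1.632 * 8.314 * 217 = 2944.3532
P = 2944.3532 / 26.22
P = 112.29417239 kPa, rounded to 4 dp:

112.2942 kPa


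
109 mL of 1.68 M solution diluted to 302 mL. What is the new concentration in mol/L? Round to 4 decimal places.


Dilution: M1*V1 = M2*V2, solve for M2.
M2 = M1*V1 / V2
M2 = 1.68 * 109 / 302
M2 = 183.12 / 302
M2 = 0.60635762 mol/L, rounded to 4 dp:

0.6064 mol/L


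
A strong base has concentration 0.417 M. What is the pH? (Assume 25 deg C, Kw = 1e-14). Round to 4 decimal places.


A strong base dissociates completely, so [OH-] equals the given concentration.
pOH = -log10([OH-]) = -log10(0.417) = 0.379864
pH = 14 - pOH = 14 - 0.379864
pH = 13.620136, rounded to 4 dp:

13.6201


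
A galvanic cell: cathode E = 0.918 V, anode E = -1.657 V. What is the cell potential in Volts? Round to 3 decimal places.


Standard cell potential: E_cell = E_cathode - E_anode.
E_cell = 0.918 - (-1.657)
E_cell = 2.575 V, rounded to 3 dp:

2.575 V


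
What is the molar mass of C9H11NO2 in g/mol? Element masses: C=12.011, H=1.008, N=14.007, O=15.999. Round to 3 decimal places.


M = sum(count * atomic_mass) over atoms.
M = 9*12.011 + 11*1.008 + 1*14.007 + 2*15.999
M = 108.099 + 11.088 + 14.007 + 31.998
M = 165.192 g/mol, rounded to 3 dp:

165.192 g/mol


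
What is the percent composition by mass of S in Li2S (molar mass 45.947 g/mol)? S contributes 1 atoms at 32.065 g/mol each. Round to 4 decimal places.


pct = 100 * (n_elem * M_elem) / M_total
mass_contribution = 1 * 32.065 = 32.065 g/mol
pct = 100 * 32.065 / 45.947
pct = 69.78692842 %, rounded to 4 dp:

69.7869 %


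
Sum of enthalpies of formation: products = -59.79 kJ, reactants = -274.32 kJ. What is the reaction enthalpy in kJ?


dH_rxn = sum(dH_f products) - sum(dH_f reactants)
dH_rxn = -59.79 - (-274.32)
dH_rxn = 214.53 kJ:

214.53 kJ


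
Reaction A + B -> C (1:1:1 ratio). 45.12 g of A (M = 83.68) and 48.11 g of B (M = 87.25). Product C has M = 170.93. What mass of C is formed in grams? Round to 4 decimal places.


Find moles of each reactant; the smaller value is the limiting reagent in a 1:1:1 reaction, so moles_C equals moles of the limiter.
n_A = mass_A / M_A = 45.12 / 83.68 = 0.539197 mol
n_B = mass_B / M_B = 48.11 / 87.25 = 0.551404 mol
Limiting reagent: A (smaller), n_limiting = 0.539197 mol
mass_C = n_limiting * M_C = 0.539197 * 170.93
mass_C = 92.16494321 g, rounded to 4 dp:

92.1649 g


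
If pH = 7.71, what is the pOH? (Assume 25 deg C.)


At 25 deg C, pH + pOH = 14.
pOH = 14 - pH = 14 - 7.71
pOH = 6.29:

6.29


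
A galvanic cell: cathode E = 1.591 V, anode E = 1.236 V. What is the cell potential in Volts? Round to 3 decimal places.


Standard cell potential: E_cell = E_cathode - E_anode.
E_cell = 1.591 - (1.236)
E_cell = 0.355 V, rounded to 3 dp:

0.355 V


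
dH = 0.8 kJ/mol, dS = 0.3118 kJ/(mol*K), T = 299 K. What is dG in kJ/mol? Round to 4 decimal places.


Gibbs: dG = dH - T*dS (consistent units, dS already in kJ/(mol*K)).
T*dS = 299 * 0.3118 = 93.2282
dG = 0.8 - (93.2282)
dG = -92.4282 kJ/mol, rounded to 4 dp:

-92.4282 kJ/mol


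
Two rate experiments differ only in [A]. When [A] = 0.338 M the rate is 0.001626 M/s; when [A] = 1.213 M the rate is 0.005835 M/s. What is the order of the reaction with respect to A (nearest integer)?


Rate is proportional to [A]^n, so rate2/rate1 = ([A]2/[A]1)^n. Take logs to solve for n.
rate2/rate1 = 0.005835 / 0.001626 = 3.5886
[A]2/[A]1 = 1.213 / 0.338 = 3.5888
n = ln(3.5886) / ln(3.5888) = 1.0
Nearest integer order:

1


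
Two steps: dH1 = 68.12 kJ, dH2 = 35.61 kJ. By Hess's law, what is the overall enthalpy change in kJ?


Hess's law: enthalpy is a state function, so add the step enthalpies.
dH_total = dH1 + dH2 = 68.12 + (35.61)
dH_total = 103.73 kJ:

103.73 kJ


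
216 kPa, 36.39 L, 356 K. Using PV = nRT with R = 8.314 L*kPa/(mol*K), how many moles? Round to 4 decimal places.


PV = nRT, solve for n = PV / (RT).
PV = 216 * 36.39 = 7860.24
RT = 8.314 * 356 = 2959.784
n = 7860.24 / 2959.784
n = 2.65568028 mol, rounded to 4 dp:

2.6557 mol


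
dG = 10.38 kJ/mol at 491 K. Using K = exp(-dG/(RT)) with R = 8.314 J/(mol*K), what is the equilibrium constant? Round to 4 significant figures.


dG is in kJ/mol; multiply by 1000 to match R in J/(mol*K).
RT = 8.314 * 491 = 4082.174 J/mol
exponent = -dG*1000 / (RT) = -(10.38*1000) / 4082.174 = -2.54276275
K = exp(-2.54276275)
K = 0.078648812, rounded to 4 significant figures:

0.07865


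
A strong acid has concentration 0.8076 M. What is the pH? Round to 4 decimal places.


A strong acid dissociates completely, so [H+] equals the given concentration.
pH = -log10([H+]) = -log10(0.8076)
pH = 0.09280369, rounded to 4 dp:

0.0928


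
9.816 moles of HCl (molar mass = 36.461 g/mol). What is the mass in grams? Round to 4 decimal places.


mass = n * M
mass = 9.816 * 36.461
mass = 357.901176 g, rounded to 4 dp:

357.9012 g


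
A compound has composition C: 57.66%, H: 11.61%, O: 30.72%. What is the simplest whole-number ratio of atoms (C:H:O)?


Assume 100 g of compound, divide each mass% by atomic mass to get moles, then normalize by the smallest to get a raw atom ratio.
Moles per 100 g: C: 57.66/12.011 = 4.8006, H: 11.61/1.008 = 11.5179, O: 30.72/15.999 = 1.9201
Raw ratio (divide by min = 1.9201): C: 2.5, H: 5.999, O: 1.0
Multiply by 2 to clear fractions: C: 5.0 ~= 5, H: 11.997 ~= 12, O: 2.0 ~= 2
Reduce by GCD to get the simplest whole-number ratio:

5:12:2


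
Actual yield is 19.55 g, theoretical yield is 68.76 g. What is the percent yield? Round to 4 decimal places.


% yield = 100 * actual / theoretical
% yield = 100 * 19.55 / 68.76
% yield = 28.43222804 %, rounded to 4 dp:

28.4322 %


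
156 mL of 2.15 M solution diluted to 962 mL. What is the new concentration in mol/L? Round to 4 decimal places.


Dilution: M1*V1 = M2*V2, solve for M2.
M2 = M1*V1 / V2
M2 = 2.15 * 156 / 962
M2 = 335.4 / 962
M2 = 0.34864865 mol/L, rounded to 4 dp:

0.3486 mol/L


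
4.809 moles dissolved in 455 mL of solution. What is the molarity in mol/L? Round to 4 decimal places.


Convert volume to liters: V_L = V_mL / 1000.
V_L = 455 / 1000 = 0.455 L
M = n / V_L = 4.809 / 0.455
M = 10.56923077 mol/L, rounded to 4 dp:

10.5692 mol/L


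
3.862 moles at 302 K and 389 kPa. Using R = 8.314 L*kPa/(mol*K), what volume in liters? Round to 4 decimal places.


PV = nRT, solve for V = nRT / P.
nRT = 3.862 * 8.314 * 302 = 9696.8177
V = 9696.8177 / 389
V = 24.92755193 L, rounded to 4 dp:

24.9276 L


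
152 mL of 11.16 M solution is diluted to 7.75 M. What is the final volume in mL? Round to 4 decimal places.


Dilution: M1*V1 = M2*V2, solve for V2.
V2 = M1*V1 / M2
V2 = 11.16 * 152 / 7.75
V2 = 1696.32 / 7.75
V2 = 218.88 mL, rounded to 4 dp:

218.8800 mL


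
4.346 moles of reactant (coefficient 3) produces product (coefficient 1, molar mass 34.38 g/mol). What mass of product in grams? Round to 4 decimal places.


Use the coefficient ratio to convert reactant moles to product moles, then multiply by the product's molar mass.
moles_P = moles_R * (coeff_P / coeff_R) = 4.346 * (1/3) = 1.448667
mass_P = moles_P * M_P = 1.448667 * 34.38
mass_P = 49.80517146 g, rounded to 4 dp:

49.8052 g


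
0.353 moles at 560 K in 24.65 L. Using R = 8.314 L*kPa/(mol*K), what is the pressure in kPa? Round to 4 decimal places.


PV = nRT, solve for P = nRT / V.
nRT = 0.353 * 8.314 * 560 = 1643.5115
P = 1643.5115 / 24.65
P = 66.67389452 kPa, rounded to 4 dp:

66.6739 kPa


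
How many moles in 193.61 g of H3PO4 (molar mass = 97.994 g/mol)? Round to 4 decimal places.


n = mass / M
n = 193.61 / 97.994
n = 1.97573321 mol, rounded to 4 dp:

1.9757 mol


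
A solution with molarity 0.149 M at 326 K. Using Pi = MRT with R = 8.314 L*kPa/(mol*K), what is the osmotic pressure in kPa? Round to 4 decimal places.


Osmotic pressure (van't Hoff): Pi = M*R*T.
RT = 8.314 * 326 = 2710.364
Pi = 0.149 * 2710.364
Pi = 403.844236 kPa, rounded to 4 dp:

403.8442 kPa


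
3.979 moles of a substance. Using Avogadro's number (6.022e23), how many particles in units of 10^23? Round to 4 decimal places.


N = n * NA, then divide by 1e23 for the requested units.
N / 1e23 = n * 6.022
N / 1e23 = 3.979 * 6.022
N / 1e23 = 23.961538, rounded to 4 dp:

23.9615


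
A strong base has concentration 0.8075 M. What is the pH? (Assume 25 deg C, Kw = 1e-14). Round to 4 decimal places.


A strong base dissociates completely, so [OH-] equals the given concentration.
pOH = -log10([OH-]) = -log10(0.8075) = 0.092857
pH = 14 - pOH = 14 - 0.092857
pH = 13.907143, rounded to 4 dp:

13.9071


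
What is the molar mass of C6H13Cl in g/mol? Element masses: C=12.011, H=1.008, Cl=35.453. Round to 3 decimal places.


M = sum(count * atomic_mass) over atoms.
M = 6*12.011 + 13*1.008 + 1*35.453
M = 72.066 + 13.104 + 35.453
M = 120.623 g/mol, rounded to 3 dp:

120.623 g/mol


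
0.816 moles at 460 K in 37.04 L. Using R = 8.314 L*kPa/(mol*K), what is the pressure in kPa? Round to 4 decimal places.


PV = nRT, solve for P = nRT / V.
nRT = 0.816 * 8.314 * 460 = 3120.743
P = 3120.743 / 37.04
P = 84.25332073 kPa, rounded to 4 dp:

84.2533 kPa


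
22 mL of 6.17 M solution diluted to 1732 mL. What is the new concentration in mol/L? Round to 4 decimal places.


Dilution: M1*V1 = M2*V2, solve for M2.
M2 = M1*V1 / V2
M2 = 6.17 * 22 / 1732
M2 = 135.74 / 1732
M2 = 0.07837182 mol/L, rounded to 4 dp:

0.0784 mol/L


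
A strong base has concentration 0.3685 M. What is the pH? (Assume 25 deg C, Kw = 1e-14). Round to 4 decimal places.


A strong base dissociates completely, so [OH-] equals the given concentration.
pOH = -log10([OH-]) = -log10(0.3685) = 0.433563
pH = 14 - pOH = 14 - 0.433563
pH = 13.566437, rounded to 4 dp:

13.5664


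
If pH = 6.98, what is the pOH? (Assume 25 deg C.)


At 25 deg C, pH + pOH = 14.
pOH = 14 - pH = 14 - 6.98
pOH = 7.02:

7.02


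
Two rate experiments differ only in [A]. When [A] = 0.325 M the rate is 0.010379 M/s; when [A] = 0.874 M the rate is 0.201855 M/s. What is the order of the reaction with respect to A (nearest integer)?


Rate is proportional to [A]^n, so rate2/rate1 = ([A]2/[A]1)^n. Take logs to solve for n.
rate2/rate1 = 0.201855 / 0.010379 = 19.4484
[A]2/[A]1 = 0.874 / 0.325 = 2.6892
n = ln(19.4484) / ln(2.6892) = 3.0
Nearest integer order:

3


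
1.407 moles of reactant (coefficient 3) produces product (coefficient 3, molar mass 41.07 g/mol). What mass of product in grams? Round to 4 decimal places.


Use the coefficient ratio to convert reactant moles to product moles, then multiply by the product's molar mass.
moles_P = moles_R * (coeff_P / coeff_R) = 1.407 * (3/3) = 1.407
mass_P = moles_P * M_P = 1.407 * 41.07
mass_P = 57.78549 g, rounded to 4 dp:

57.7855 g


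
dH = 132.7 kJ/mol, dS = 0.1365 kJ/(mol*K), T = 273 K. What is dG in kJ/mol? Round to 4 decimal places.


Gibbs: dG = dH - T*dS (consistent units, dS already in kJ/(mol*K)).
T*dS = 273 * 0.1365 = 37.2645
dG = 132.7 - (37.2645)
dG = 95.4355 kJ/mol, rounded to 4 dp:

95.4355 kJ/mol


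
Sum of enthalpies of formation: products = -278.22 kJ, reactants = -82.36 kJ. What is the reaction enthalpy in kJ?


dH_rxn = sum(dH_f products) - sum(dH_f reactants)
dH_rxn = -278.22 - (-82.36)
dH_rxn = -195.86 kJ:

-195.86 kJ


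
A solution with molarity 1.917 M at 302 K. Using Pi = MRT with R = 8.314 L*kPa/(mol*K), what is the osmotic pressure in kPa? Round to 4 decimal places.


Osmotic pressure (van't Hoff): Pi = M*R*T.
RT = 8.314 * 302 = 2510.828
Pi = 1.917 * 2510.828
Pi = 4813.257276 kPa, rounded to 4 dp:

4813.2573 kPa


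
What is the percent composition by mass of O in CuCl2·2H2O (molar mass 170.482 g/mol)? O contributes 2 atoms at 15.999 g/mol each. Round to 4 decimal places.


pct = 100 * (n_elem * M_elem) / M_total
mass_contribution = 2 * 15.999 = 31.998 g/mol
pct = 100 * 31.998 / 170.482
pct = 18.76913692 %, rounded to 4 dp:

18.7691 %


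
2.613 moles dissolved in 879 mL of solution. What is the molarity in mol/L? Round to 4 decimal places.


Convert volume to liters: V_L = V_mL / 1000.
V_L = 879 / 1000 = 0.879 L
M = n / V_L = 2.613 / 0.879
M = 2.97269625 mol/L, rounded to 4 dp:

2.9727 mol/L


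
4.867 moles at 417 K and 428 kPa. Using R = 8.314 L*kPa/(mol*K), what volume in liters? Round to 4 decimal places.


PV = nRT, solve for V = nRT / P.
nRT = 4.867 * 8.314 * 417 = 16873.5872
V = 16873.5872 / 428
V = 39.42426916 L, rounded to 4 dp:

39.4243 L


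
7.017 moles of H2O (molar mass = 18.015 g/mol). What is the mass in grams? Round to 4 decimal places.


mass = n * M
mass = 7.017 * 18.015
mass = 126.411255 g, rounded to 4 dp:

126.4113 g


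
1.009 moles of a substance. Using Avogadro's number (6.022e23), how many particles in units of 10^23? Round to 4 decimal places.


N = n * NA, then divide by 1e23 for the requested units.
N / 1e23 = n * 6.022
N / 1e23 = 1.009 * 6.022
N / 1e23 = 6.076198, rounded to 4 dp:

6.0762


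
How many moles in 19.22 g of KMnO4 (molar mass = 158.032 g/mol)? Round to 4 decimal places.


n = mass / M
n = 19.22 / 158.032
n = 0.12162094 mol, rounded to 4 dp:

0.1216 mol


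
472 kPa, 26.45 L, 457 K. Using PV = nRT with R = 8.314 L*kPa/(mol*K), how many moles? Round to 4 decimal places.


PV = nRT, solve for n = PV / (RT).
PV = 472 * 26.45 = 12484.4
RT = 8.314 * 457 = 3799.498
n = 12484.4 / 3799.498
n = 3.28580249 mol, rounded to 4 dp:

3.2858 mol


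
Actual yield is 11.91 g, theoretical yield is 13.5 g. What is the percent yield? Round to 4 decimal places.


% yield = 100 * actual / theoretical
% yield = 100 * 11.91 / 13.5
% yield = 88.22222222 %, rounded to 4 dp:

88.2222 %


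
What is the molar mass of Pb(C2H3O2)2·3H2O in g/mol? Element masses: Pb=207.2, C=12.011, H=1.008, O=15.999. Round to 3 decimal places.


M = sum(count * atomic_mass) over atoms.
M = 1*207.2 + 4*12.011 + 12*1.008 + 7*15.999
M = 207.2 + 48.044 + 12.096 + 111.993
M = 379.333 g/mol, rounded to 3 dp:

379.333 g/mol


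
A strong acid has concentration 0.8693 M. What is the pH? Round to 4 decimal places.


A strong acid dissociates completely, so [H+] equals the given concentration.
pH = -log10([H+]) = -log10(0.8693)
pH = 0.06083032, rounded to 4 dp:

0.0608


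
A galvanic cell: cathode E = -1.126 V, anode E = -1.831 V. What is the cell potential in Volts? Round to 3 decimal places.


Standard cell potential: E_cell = E_cathode - E_anode.
E_cell = -1.126 - (-1.831)
E_cell = 0.705 V, rounded to 3 dp:

0.705 V


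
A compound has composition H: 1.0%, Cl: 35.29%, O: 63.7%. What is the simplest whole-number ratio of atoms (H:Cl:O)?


Assume 100 g of compound, divide each mass% by atomic mass to get moles, then normalize by the smallest to get a raw atom ratio.
Moles per 100 g: H: 1.0/1.008 = 0.9921, Cl: 35.29/35.453 = 0.9954, O: 63.7/15.999 = 3.9815
Raw ratio (divide by min = 0.9921): H: 1.0, Cl: 1.003, O: 4.013
Multiply by 1 to clear fractions: H: 1.0 ~= 1, Cl: 1.003 ~= 1, O: 4.013 ~= 4
Reduce by GCD to get the simplest whole-number ratio:

1:1:4


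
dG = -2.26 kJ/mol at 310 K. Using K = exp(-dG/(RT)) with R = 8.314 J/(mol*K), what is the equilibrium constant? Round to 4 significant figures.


dG is in kJ/mol; multiply by 1000 to match R in J/(mol*K).
RT = 8.314 * 310 = 2577.34 J/mol
exponent = -dG*1000 / (RT) = -(-2.26*1000) / 2577.34 = 0.87687306
K = exp(0.87687306)
K = 2.4033727, rounded to 4 significant figures:

2.403


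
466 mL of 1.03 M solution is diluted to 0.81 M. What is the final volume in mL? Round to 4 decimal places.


Dilution: M1*V1 = M2*V2, solve for V2.
V2 = M1*V1 / M2
V2 = 1.03 * 466 / 0.81
V2 = 479.98 / 0.81
V2 = 592.56790123 mL, rounded to 4 dp:

592.5679 mL


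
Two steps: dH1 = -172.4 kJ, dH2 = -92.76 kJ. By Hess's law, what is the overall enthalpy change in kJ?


Hess's law: enthalpy is a state function, so add the step enthalpies.
dH_total = dH1 + dH2 = -172.4 + (-92.76)
dH_total = -265.16 kJ:

-265.16 kJ


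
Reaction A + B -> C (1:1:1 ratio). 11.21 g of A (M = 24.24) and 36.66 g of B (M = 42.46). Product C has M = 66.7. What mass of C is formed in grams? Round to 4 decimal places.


Find moles of each reactant; the smaller value is the limiting reagent in a 1:1:1 reaction, so moles_C equals moles of the limiter.
n_A = mass_A / M_A = 11.21 / 24.24 = 0.462459 mol
n_B = mass_B / M_B = 36.66 / 42.46 = 0.863401 mol
Limiting reagent: A (smaller), n_limiting = 0.462459 mol
mass_C = n_limiting * M_C = 0.462459 * 66.7
mass_C = 30.8460153 g, rounded to 4 dp:

30.8460 g


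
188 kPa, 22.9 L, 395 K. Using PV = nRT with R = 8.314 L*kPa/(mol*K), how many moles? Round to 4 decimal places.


PV = nRT, solve for n = PV / (RT).
PV = 188 * 22.9 = 4305.2
RT = 8.314 * 395 = 3284.03
n = 4305.2 / 3284.03
n = 1.31095027 mol, rounded to 4 dp:

1.3110 mol


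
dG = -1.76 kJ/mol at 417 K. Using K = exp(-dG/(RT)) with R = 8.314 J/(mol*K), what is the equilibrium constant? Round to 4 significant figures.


dG is in kJ/mol; multiply by 1000 to match R in J/(mol*K).
RT = 8.314 * 417 = 3466.938 J/mol
exponent = -dG*1000 / (RT) = -(-1.76*1000) / 3466.938 = 0.50765257
K = exp(0.50765257)
K = 1.6613866, rounded to 4 significant figures:

1.661


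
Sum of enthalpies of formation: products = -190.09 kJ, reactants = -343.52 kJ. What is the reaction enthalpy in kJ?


dH_rxn = sum(dH_f products) - sum(dH_f reactants)
dH_rxn = -190.09 - (-343.52)
dH_rxn = 153.43 kJ:

153.43 kJ


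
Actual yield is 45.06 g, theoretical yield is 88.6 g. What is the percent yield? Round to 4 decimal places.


% yield = 100 * actual / theoretical
% yield = 100 * 45.06 / 88.6
% yield = 50.85778781 %, rounded to 4 dp:

50.8578 %


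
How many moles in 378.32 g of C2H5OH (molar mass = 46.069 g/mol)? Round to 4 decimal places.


n = mass / M
n = 378.32 / 46.069
n = 8.21202978 mol, rounded to 4 dp:

8.2120 mol


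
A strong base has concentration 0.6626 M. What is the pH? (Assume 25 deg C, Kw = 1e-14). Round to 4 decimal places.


A strong base dissociates completely, so [OH-] equals the given concentration.
pOH = -log10([OH-]) = -log10(0.6626) = 0.178749
pH = 14 - pOH = 14 - 0.178749
pH = 13.821251, rounded to 4 dp:

13.8213


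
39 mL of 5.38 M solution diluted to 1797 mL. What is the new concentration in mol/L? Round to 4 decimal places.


Dilution: M1*V1 = M2*V2, solve for M2.
M2 = M1*V1 / V2
M2 = 5.38 * 39 / 1797
M2 = 209.82 / 1797
M2 = 0.11676127 mol/L, rounded to 4 dp:

0.1168 mol/L


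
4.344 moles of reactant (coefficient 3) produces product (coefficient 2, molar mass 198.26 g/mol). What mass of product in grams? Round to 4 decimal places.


Use the coefficient ratio to convert reactant moles to product moles, then multiply by the product's molar mass.
moles_P = moles_R * (coeff_P / coeff_R) = 4.344 * (2/3) = 2.896
mass_P = moles_P * M_P = 2.896 * 198.26
mass_P = 574.16096 g, rounded to 4 dp:

574.1610 g


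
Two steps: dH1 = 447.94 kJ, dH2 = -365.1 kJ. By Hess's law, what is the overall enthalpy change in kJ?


Hess's law: enthalpy is a state function, so add the step enthalpies.
dH_total = dH1 + dH2 = 447.94 + (-365.1)
dH_total = 82.84 kJ:

82.84 kJ


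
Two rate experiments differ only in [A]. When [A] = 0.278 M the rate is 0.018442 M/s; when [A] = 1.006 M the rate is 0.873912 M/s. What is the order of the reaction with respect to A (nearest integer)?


Rate is proportional to [A]^n, so rate2/rate1 = ([A]2/[A]1)^n. Take logs to solve for n.
rate2/rate1 = 0.873912 / 0.018442 = 47.3871
[A]2/[A]1 = 1.006 / 0.278 = 3.6187
n = ln(47.3871) / ln(3.6187) = 3.0
Nearest integer order:

3


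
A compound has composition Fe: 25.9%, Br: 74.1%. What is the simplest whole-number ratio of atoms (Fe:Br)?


Assume 100 g of compound, divide each mass% by atomic mass to get moles, then normalize by the smallest to get a raw atom ratio.
Moles per 100 g: Fe: 25.9/55.845 = 0.4638, Br: 74.1/79.904 = 0.9274
Raw ratio (divide by min = 0.4638): Fe: 1.0, Br: 2.0
Multiply by 1 to clear fractions: Fe: 1.0 ~= 1, Br: 2.0 ~= 2
Reduce by GCD to get the simplest whole-number ratio:

1:2


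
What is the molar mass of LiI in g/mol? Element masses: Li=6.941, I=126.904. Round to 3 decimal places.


M = sum(count * atomic_mass) over atoms.
M = 1*6.941 + 1*126.904
M = 6.941 + 126.904
M = 133.845 g/mol, rounded to 3 dp:

133.845 g/mol


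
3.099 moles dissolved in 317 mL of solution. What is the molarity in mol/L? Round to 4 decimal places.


Convert volume to liters: V_L = V_mL / 1000.
V_L = 317 / 1000 = 0.317 L
M = n / V_L = 3.099 / 0.317
M = 9.77602524 mol/L, rounded to 4 dp:

9.7760 mol/L


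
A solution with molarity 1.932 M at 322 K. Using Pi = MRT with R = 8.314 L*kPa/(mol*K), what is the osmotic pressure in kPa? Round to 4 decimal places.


Osmotic pressure (van't Hoff): Pi = M*R*T.
RT = 8.314 * 322 = 2677.108
Pi = 1.932 * 2677.108
Pi = 5172.172656 kPa, rounded to 4 dp:

5172.1727 kPa


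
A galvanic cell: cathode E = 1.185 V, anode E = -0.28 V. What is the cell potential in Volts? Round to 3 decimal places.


Standard cell potential: E_cell = E_cathode - E_anode.
E_cell = 1.185 - (-0.28)
E_cell = 1.465 V, rounded to 3 dp:

1.465 V


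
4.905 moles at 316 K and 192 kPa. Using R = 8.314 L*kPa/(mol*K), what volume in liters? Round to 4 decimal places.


PV = nRT, solve for V = nRT / P.
nRT = 4.905 * 8.314 * 316 = 12886.5337
V = 12886.5337 / 192
V = 67.11736302 L, rounded to 4 dp:

67.1174 L


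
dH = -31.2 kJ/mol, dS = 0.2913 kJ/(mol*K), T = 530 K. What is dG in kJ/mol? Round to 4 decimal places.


Gibbs: dG = dH - T*dS (consistent units, dS already in kJ/(mol*K)).
T*dS = 530 * 0.2913 = 154.389
dG = -31.2 - (154.389)
dG = -185.589 kJ/mol, rounded to 4 dp:

-185.5890 kJ/mol


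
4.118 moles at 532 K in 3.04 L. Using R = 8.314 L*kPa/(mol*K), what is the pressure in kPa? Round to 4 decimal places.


PV = nRT, solve for P = nRT / V.
nRT = 4.118 * 8.314 * 532 = 18214.1117
P = 18214.1117 / 3.04
P = 5991.48411184 kPa, rounded to 4 dp:

5991.4841 kPa


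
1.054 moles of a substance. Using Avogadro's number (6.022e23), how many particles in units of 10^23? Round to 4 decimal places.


N = n * NA, then divide by 1e23 for the requested units.
N / 1e23 = n * 6.022
N / 1e23 = 1.054 * 6.022
N / 1e23 = 6.347188, rounded to 4 dp:

6.3472


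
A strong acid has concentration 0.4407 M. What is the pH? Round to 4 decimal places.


A strong acid dissociates completely, so [H+] equals the given concentration.
pH = -log10([H+]) = -log10(0.4407)
pH = 0.35585695, rounded to 4 dp:

0.3559


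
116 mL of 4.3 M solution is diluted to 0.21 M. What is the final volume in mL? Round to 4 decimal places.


Dilution: M1*V1 = M2*V2, solve for V2.
V2 = M1*V1 / M2
V2 = 4.3 * 116 / 0.21
V2 = 498.8 / 0.21
V2 = 2375.23809524 mL, rounded to 4 dp:

2375.2381 mL


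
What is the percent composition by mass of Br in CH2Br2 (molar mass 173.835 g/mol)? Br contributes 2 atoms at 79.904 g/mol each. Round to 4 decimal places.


pct = 100 * (n_elem * M_elem) / M_total
mass_contribution = 2 * 79.904 = 159.808 g/mol
pct = 100 * 159.808 / 173.835
pct = 91.93085397 %, rounded to 4 dp:

91.9309 %


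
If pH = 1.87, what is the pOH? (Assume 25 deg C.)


At 25 deg C, pH + pOH = 14.
pOH = 14 - pH = 14 - 1.87
pOH = 12.13:

12.13


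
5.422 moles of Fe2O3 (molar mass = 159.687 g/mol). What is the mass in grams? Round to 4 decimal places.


mass = n * M
mass = 5.422 * 159.687
mass = 865.822914 g, rounded to 4 dp:

865.8229 g


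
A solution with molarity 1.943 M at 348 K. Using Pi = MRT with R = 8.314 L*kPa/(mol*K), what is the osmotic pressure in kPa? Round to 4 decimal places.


Osmotic pressure (van't Hoff): Pi = M*R*T.
RT = 8.314 * 348 = 2893.272
Pi = 1.943 * 2893.272
Pi = 5621.627496 kPa, rounded to 4 dp:

5621.6275 kPa


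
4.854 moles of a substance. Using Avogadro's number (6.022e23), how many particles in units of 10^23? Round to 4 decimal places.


N = n * NA, then divide by 1e23 for the requested units.
N / 1e23 = n * 6.022
N / 1e23 = 4.854 * 6.022
N / 1e23 = 29.230788, rounded to 4 dp:

29.2308


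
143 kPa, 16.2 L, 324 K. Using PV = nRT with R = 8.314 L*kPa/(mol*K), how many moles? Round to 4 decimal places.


PV = nRT, solve for n = PV / (RT).
PV = 143 * 16.2 = 2316.6
RT = 8.314 * 324 = 2693.736
n = 2316.6 / 2693.736
n = 0.85999519 mol, rounded to 4 dp:

0.8600 mol


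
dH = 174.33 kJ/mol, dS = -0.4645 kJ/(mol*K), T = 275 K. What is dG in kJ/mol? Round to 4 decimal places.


Gibbs: dG = dH - T*dS (consistent units, dS already in kJ/(mol*K)).
T*dS = 275 * -0.4645 = -127.7375
dG = 174.33 - (-127.7375)
dG = 302.0675 kJ/mol, rounded to 4 dp:

302.0675 kJ/mol


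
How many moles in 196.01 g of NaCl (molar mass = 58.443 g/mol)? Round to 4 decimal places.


n = mass / M
n = 196.01 / 58.443
n = 3.35386616 mol, rounded to 4 dp:

3.3539 mol


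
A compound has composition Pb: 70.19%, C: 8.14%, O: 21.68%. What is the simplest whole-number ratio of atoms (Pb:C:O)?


Assume 100 g of compound, divide each mass% by atomic mass to get moles, then normalize by the smallest to get a raw atom ratio.
Moles per 100 g: Pb: 70.19/207.2 = 0.3388, C: 8.14/12.011 = 0.6777, O: 21.68/15.999 = 1.3551
Raw ratio (divide by min = 0.3388): Pb: 1.0, C: 2.001, O: 4.0
Multiply by 1 to clear fractions: Pb: 1.0 ~= 1, C: 2.001 ~= 2, O: 4.0 ~= 4
Reduce by GCD to get the simplest whole-number ratio:

1:2:4


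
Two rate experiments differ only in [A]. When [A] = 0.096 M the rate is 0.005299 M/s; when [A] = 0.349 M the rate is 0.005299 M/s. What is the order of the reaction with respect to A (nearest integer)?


Rate is proportional to [A]^n, so rate2/rate1 = ([A]2/[A]1)^n. Take logs to solve for n.
rate2/rate1 = 0.005299 / 0.005299 = 1.0
[A]2/[A]1 = 0.349 / 0.096 = 3.6354
n = ln(1.0) / ln(3.6354) = 0.0
Nearest integer order:

0


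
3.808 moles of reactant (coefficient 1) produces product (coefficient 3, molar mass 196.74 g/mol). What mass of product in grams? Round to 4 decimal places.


Use the coefficient ratio to convert reactant moles to product moles, then multiply by the product's molar mass.
moles_P = moles_R * (coeff_P / coeff_R) = 3.808 * (3/1) = 11.424
mass_P = moles_P * M_P = 11.424 * 196.74
mass_P = 2247.55776 g, rounded to 4 dp:

2247.5578 g
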